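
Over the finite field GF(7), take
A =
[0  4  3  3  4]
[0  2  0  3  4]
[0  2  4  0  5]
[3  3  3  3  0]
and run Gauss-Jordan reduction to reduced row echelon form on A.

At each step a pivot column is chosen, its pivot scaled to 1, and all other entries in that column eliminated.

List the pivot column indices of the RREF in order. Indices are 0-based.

[1] R0 <-> R3
[1] R0 /= 3  ⇒  (1, 1, 1, 1, 0)
[2] R1 /= 2  ⇒  (0, 1, 0, 5, 2)
     R0 -= 1·R1  ⇒  (1, 0, 1, 3, 5)
     R2 -= 2·R1  ⇒  (0, 0, 4, 4, 1)
     R3 -= 4·R1  ⇒  (0, 0, 3, 4, 3)
[3] R2 /= 4  ⇒  (0, 0, 1, 1, 2)
     R0 -= 1·R2  ⇒  (1, 0, 0, 2, 3)
     R3 -= 3·R2  ⇒  (0, 0, 0, 1, 4)
[4] R3 /= 1  ⇒  (0, 0, 0, 1, 4)
     R0 -= 2·R3  ⇒  (1, 0, 0, 0, 2)
     R1 -= 5·R3  ⇒  (0, 1, 0, 0, 3)
     R2 -= 1·R3  ⇒  (0, 0, 1, 0, 5)

pivot columns: 0, 1, 2, 3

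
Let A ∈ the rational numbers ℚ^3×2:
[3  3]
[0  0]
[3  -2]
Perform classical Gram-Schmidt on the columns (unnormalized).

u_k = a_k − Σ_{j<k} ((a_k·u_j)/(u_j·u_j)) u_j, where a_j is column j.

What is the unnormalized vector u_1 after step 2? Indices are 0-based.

Step 1: u_0 = a_0 = (3, 0, 3).
Step 2: u_1 = a_1 − (1/6)·u_0 = (5/2, 0, -5/2).

u_1 = (5/2, 0, -5/2)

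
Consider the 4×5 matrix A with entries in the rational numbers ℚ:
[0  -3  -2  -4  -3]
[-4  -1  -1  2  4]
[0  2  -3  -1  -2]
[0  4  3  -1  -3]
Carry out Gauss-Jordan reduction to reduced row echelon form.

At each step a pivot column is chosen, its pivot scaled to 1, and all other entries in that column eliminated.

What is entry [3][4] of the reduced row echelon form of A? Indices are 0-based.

[1] R0 <-> R1
[1] R0 /= -4  ⇒  (1, 1/4, 1/4, -1/2, -1)
[2] R1 /= -3  ⇒  (0, 1, 2/3, 4/3, 1)
     R0 -= 1/4·R1  ⇒  (1, 0, 1/12, -5/6, -5/4)
     R2 -= 2·R1  ⇒  (0, 0, -13/3, -11/3, -4)
     R3 -= 4·R1  ⇒  (0, 0, 1/3, -19/3, -7)
[3] R2 /= -13/3  ⇒  (0, 0, 1, 11/13, 12/13)
     R0 -= 1/12·R2  ⇒  (1, 0, 0, -47/52, -69/52)
     R1 -= 2/3·R2  ⇒  (0, 1, 0, 10/13, 5/13)
     R3 -= 1/3·R2  ⇒  (0, 0, 0, -86/13, -95/13)
[4] R3 /= -86/13  ⇒  (0, 0, 0, 1, 95/86)
     R0 -= -47/52·R3  ⇒  (1, 0, 0, 0, -113/344)
     R1 -= 10/13·R3  ⇒  (0, 1, 0, 0, -20/43)
     R2 -= 11/13·R3  ⇒  (0, 0, 1, 0, -1/86)

M[3][4] = 95/86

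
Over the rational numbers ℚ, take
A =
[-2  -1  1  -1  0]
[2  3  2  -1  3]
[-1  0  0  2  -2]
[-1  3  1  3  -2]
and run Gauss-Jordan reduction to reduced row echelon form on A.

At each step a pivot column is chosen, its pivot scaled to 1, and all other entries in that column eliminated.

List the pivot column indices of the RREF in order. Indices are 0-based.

step 1: normalize row 0 (÷-2) = (1, 1/2, -1/2, 1/2, 0)
  row 1: subtract 2×row0 = (0, 2, 3, -2, 3)
  row 2: subtract -1×row0 = (0, 1/2, -1/2, 5/2, -2)
  row 3: subtract -1×row0 = (0, 7/2, 1/2, 7/2, -2)
step 2: normalize row 1 (÷2) = (0, 1, 3/2, -1, 3/2)
  row 0: subtract 1/2×row1 = (1, 0, -5/4, 1, -3/4)
  row 2: subtract 1/2×row1 = (0, 0, -5/4, 3, -11/4)
  row 3: subtract 7/2×row1 = (0, 0, -19/4, 7, -29/4)
step 3: normalize row 2 (÷-5/4) = (0, 0, 1, -12/5, 11/5)
  row 0: subtract -5/4×row2 = (1, 0, 0, -2, 2)
  row 1: subtract 3/2×row2 = (0, 1, 0, 13/5, -9/5)
  row 3: subtract -19/4×row2 = (0, 0, 0, -22/5, 16/5)
step 4: normalize row 3 (÷-22/5) = (0, 0, 0, 1, -8/11)
  row 0: subtract -2×row3 = (1, 0, 0, 0, 6/11)
  row 1: subtract 13/5×row3 = (0, 1, 0, 0, 1/11)
  row 2: subtract -12/5×row3 = (0, 0, 1, 0, 5/11)

pivot columns: 0, 1, 2, 3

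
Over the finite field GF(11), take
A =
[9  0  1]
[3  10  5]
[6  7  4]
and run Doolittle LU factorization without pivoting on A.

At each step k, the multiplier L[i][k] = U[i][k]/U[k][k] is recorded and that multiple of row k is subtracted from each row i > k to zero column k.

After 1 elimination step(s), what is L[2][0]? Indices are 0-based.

L[2][0] = 8

Step 1: pivot at (0,0) is 9.
  row1 ← row1 − (4)·row0  ⇒  L[1][0]=4, U row1=(0, 10, 1)
  row2 ← row2 − (8)·row0  ⇒  L[2][0]=8, U row2=(0, 7, 7)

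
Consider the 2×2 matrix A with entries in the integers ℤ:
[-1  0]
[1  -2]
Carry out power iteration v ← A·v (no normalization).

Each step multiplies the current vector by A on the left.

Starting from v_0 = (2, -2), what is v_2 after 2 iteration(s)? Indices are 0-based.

v_2 = (2, -14)

v_0 = (2, -2).
v_1 = A·v_0 = (-2, 6).
v_2 = A·v_1 = (2, -14).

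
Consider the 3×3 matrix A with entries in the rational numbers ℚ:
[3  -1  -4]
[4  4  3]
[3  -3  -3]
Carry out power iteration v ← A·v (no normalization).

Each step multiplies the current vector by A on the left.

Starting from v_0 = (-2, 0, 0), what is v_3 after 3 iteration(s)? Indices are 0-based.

v_3 = (20, -168, 192)

v_0 = (-2, 0, 0).
v_1 = A·v_0 = (-6, -8, -6).
v_2 = A·v_1 = (14, -74, 24).
v_3 = A·v_2 = (20, -168, 192).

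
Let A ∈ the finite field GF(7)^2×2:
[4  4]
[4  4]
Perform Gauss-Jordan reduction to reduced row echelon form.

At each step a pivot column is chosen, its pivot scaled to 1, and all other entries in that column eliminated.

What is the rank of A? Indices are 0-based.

[1] R0 /= 4  ⇒  (1, 1)
     R1 -= 4·R0  ⇒  (0, 0)
column 1 empty below row 1

rank = 1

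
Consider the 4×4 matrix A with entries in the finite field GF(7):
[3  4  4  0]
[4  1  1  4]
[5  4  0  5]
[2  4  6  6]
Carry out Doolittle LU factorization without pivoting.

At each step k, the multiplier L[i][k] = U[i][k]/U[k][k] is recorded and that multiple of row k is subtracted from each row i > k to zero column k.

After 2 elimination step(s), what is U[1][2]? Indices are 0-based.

k=0: U[0][0]=3
  eliminate (1,0): mult=6, new row 1: (0, 5, 5, 4); set L[1][0]=6
  eliminate (2,0): mult=4, new row 2: (0, 2, 5, 5); set L[2][0]=4
  eliminate (3,0): mult=3, new row 3: (0, 6, 1, 6); set L[3][0]=3
k=1: U[1][1]=5
  eliminate (2,1): mult=6, new row 2: (0, 0, 3, 2); set L[2][1]=6
  eliminate (3,1): mult=4, new row 3: (0, 0, 2, 4); set L[3][1]=4

U[1][2] = 5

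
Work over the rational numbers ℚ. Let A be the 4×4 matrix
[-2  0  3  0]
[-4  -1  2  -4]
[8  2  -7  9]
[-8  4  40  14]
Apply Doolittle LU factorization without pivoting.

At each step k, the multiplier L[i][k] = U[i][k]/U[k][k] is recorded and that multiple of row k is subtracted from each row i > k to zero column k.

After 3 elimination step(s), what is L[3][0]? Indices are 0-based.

[col 0] pivot -2
  R1 -= 2*R0 → (0, -1, -4, -4)  (L[1][0] := 2)
  R2 -= -4*R0 → (0, 2, 5, 9)  (L[2][0] := -4)
  R3 -= 4*R0 → (0, 4, 28, 14)  (L[3][0] := 4)
[col 1] pivot -1
  R2 -= -2*R1 → (0, 0, -3, 1)  (L[2][1] := -2)
  R3 -= -4*R1 → (0, 0, 12, -2)  (L[3][1] := -4)
[col 2] pivot -3
  R3 -= -4*R2 → (0, 0, 0, 2)  (L[3][2] := -4)

L[3][0] = 4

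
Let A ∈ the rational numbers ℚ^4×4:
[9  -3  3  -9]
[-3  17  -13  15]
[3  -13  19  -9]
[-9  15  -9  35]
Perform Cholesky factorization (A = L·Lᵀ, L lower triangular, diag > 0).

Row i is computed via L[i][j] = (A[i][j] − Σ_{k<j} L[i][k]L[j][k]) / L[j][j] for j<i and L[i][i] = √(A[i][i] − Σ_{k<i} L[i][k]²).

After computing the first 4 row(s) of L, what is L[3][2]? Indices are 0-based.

L[3][2] = 1

Step 1: L[0][0] = √(9) = 3.
  L[1][0] = (-3) / L[0][0] = -1.
Step 2: L[1][1] = √(16) = 4.
  L[2][0] = (3) / L[0][0] = 1.
  L[2][1] = (-12) / L[1][1] = -3.
Step 3: L[2][2] = √(9) = 3.
  L[3][0] = (-9) / L[0][0] = -3.
  L[3][1] = (12) / L[1][1] = 3.
  L[3][2] = (3) / L[2][2] = 1.
Step 4: L[3][3] = √(16) = 4.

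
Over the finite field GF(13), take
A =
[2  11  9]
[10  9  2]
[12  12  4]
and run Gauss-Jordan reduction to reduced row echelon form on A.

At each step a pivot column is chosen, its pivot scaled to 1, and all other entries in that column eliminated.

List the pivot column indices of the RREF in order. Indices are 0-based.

pivot(0,0)=2: scale R0 → (1, 12, 11)
  clear (1,0): R1 −= (10)R0 → (0, 6, 9)
  clear (2,0): R2 −= (12)R0 → (0, 11, 2)
pivot(1,1)=6: scale R1 → (0, 1, 8)
  clear (0,1): R0 −= (12)R1 → (1, 0, 6)
  clear (2,1): R2 −= (11)R1 → (0, 0, 5)
pivot(2,2)=5: scale R2 → (0, 0, 1)
  clear (0,2): R0 −= (6)R2 → (1, 0, 0)
  clear (1,2): R1 −= (8)R2 → (0, 1, 0)

pivot columns: 0, 1, 2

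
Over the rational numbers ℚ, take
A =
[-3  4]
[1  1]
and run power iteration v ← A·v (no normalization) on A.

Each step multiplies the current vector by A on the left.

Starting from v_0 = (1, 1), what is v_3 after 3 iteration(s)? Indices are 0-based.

v_3 = (-3, 8)

v_0 = (1, 1).
v_1 = A·v_0 = (1, 2).
v_2 = A·v_1 = (5, 3).
v_3 = A·v_2 = (-3, 8).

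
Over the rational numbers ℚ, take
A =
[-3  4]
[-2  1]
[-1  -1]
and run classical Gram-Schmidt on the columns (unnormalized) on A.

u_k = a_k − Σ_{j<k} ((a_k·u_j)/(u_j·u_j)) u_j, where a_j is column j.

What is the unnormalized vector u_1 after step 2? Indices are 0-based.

Step 1: u_0 = a_0 = (-3, -2, -1).
Step 2: u_1 = a_1 − (-13/14)·u_0 = (17/14, -6/7, -27/14).

u_1 = (17/14, -6/7, -27/14)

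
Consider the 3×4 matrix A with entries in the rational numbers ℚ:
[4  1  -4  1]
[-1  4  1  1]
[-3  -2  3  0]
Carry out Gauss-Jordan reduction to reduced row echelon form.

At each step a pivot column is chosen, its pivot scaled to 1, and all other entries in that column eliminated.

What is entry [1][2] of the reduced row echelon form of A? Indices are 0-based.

step 1: normalize row 0 (÷4) = (1, 1/4, -1, 1/4)
  row 1: subtract -1×row0 = (0, 17/4, 0, 5/4)
  row 2: subtract -3×row0 = (0, -5/4, 0, 3/4)
step 2: normalize row 1 (÷17/4) = (0, 1, 0, 5/17)
  row 0: subtract 1/4×row1 = (1, 0, -1, 3/17)
  row 2: subtract -5/4×row1 = (0, 0, 0, 19/17)
skip col 2 (zero from row 2)
step 3: normalize row 2 (÷19/17) = (0, 0, 0, 1)
  row 0: subtract 3/17×row2 = (1, 0, -1, 0)
  row 1: subtract 5/17×row2 = (0, 1, 0, 0)

M[1][2] = 0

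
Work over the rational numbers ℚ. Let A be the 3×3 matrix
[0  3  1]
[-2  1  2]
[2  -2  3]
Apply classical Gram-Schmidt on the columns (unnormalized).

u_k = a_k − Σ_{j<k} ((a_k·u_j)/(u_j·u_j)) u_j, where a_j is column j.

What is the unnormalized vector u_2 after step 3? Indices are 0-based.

u_2 = (16/19, 48/19, 48/19)

Step 1: u_0 = a_0 = (0, -2, 2).
Step 2: u_1 = a_1 − (-3/4)·u_0 = (3, -1/2, -1/2).
Step 3: u_2 = a_2 − (1/4)·u_0 − (1/19)·u_1 = (16/19, 48/19, 48/19).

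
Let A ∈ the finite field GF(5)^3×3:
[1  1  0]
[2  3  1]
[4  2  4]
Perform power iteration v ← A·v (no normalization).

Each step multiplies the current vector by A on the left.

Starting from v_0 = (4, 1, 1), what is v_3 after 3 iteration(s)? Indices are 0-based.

v_0 = (4, 1, 1).
v_1 = A·v_0 = (0, 2, 2).
v_2 = A·v_1 = (2, 3, 2).
v_3 = A·v_2 = (0, 0, 2).

v_3 = (0, 0, 2)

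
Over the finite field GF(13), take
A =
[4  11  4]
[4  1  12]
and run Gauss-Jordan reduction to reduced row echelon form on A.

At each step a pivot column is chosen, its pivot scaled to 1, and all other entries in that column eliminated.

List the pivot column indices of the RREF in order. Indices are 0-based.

pivot columns: 0, 1

[1] R0 /= 4  ⇒  (1, 6, 1)
     R1 -= 4·R0  ⇒  (0, 3, 8)
[2] R1 /= 3  ⇒  (0, 1, 7)
     R0 -= 6·R1  ⇒  (1, 0, 11)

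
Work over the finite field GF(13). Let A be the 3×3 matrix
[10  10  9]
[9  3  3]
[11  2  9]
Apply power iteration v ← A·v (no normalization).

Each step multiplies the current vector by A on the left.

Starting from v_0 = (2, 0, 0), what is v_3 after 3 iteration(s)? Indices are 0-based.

v_0 = (2, 0, 0).
v_1 = A·v_0 = (7, 5, 9).
v_2 = A·v_1 = (6, 1, 12).
v_3 = A·v_2 = (9, 2, 7).

v_3 = (9, 2, 7)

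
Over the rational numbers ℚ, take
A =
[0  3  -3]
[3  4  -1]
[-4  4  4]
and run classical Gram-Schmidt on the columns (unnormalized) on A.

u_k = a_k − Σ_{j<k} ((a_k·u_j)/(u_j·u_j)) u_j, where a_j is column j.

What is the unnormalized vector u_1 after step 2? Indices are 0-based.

Step 1: u_0 = a_0 = (0, 3, -4).
Step 2: u_1 = a_1 − (-4/25)·u_0 = (3, 112/25, 84/25).

u_1 = (3, 112/25, 84/25)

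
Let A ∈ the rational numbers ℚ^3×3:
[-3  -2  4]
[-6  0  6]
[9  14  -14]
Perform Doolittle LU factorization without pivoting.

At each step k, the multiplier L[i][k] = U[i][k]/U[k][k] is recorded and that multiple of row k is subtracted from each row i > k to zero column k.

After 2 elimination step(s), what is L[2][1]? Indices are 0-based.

L[2][1] = 2

[col 0] pivot -3
  R1 -= 2*R0 → (0, 4, -2)  (L[1][0] := 2)
  R2 -= -3*R0 → (0, 8, -2)  (L[2][0] := -3)
[col 1] pivot 4
  R2 -= 2*R1 → (0, 0, 2)  (L[2][1] := 2)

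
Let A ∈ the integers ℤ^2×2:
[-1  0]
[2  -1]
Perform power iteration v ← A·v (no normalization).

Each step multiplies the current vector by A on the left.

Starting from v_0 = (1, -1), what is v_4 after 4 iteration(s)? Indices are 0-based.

v_0 = (1, -1).
v_1 = A·v_0 = (-1, 3).
v_2 = A·v_1 = (1, -5).
v_3 = A·v_2 = (-1, 7).
v_4 = A·v_3 = (1, -9).

v_4 = (1, -9)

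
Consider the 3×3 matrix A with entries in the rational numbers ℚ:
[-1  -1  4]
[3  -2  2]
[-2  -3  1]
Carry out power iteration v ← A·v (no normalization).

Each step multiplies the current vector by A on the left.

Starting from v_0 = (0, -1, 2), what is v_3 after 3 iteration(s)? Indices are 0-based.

v_3 = (-154, -97, -116)

v_0 = (0, -1, 2).
v_1 = A·v_0 = (9, 6, 5).
v_2 = A·v_1 = (5, 25, -31).
v_3 = A·v_2 = (-154, -97, -116).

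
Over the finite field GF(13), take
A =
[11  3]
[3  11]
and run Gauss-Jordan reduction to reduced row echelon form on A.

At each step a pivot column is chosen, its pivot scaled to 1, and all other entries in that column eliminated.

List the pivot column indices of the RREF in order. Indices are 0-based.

step 1: normalize row 0 (÷11) = (1, 5)
  row 1: subtract 3×row0 = (0, 9)
step 2: normalize row 1 (÷9) = (0, 1)
  row 0: subtract 5×row1 = (1, 0)

pivot columns: 0, 1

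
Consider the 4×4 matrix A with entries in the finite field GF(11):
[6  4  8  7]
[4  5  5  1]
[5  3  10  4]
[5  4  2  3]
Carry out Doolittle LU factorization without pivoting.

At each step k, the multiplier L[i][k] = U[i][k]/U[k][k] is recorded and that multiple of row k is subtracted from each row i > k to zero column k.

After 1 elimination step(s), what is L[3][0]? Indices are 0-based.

[col 0] pivot 6
  R1 -= 8*R0 → (0, 6, 7, 0)  (L[1][0] := 8)
  R2 -= 10*R0 → (0, 7, 7, 0)  (L[2][0] := 10)
  R3 -= 10*R0 → (0, 8, 10, 10)  (L[3][0] := 10)

L[3][0] = 10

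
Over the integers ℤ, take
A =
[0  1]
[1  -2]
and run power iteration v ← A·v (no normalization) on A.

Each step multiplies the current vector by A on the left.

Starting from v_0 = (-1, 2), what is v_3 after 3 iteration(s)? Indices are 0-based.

v_0 = (-1, 2).
v_1 = A·v_0 = (2, -5).
v_2 = A·v_1 = (-5, 12).
v_3 = A·v_2 = (12, -29).

v_3 = (12, -29)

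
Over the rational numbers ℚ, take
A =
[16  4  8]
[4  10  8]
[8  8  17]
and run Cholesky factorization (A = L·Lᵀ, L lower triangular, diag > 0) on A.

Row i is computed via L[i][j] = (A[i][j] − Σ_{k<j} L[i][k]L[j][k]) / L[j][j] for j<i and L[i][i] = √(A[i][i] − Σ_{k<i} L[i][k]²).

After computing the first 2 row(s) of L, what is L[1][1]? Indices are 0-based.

Step 1: L[0][0] = √(16) = 4.
  L[1][0] = (4) / L[0][0] = 1.
Step 2: L[1][1] = √(9) = 3.

L[1][1] = 3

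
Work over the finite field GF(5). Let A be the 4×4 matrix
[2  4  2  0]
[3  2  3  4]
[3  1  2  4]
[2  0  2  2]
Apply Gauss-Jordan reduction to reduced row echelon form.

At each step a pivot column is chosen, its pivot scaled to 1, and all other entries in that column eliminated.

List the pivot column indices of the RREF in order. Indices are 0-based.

pivot columns: 0, 1, 2, 3

pivot(0,0)=2: scale R0 → (1, 2, 1, 0)
  clear (1,0): R1 −= (3)R0 → (0, 1, 0, 4)
  clear (2,0): R2 −= (3)R0 → (0, 0, 4, 4)
  clear (3,0): R3 −= (2)R0 → (0, 1, 0, 2)
pivot(1,1)=1: scale R1 → (0, 1, 0, 4)
  clear (0,1): R0 −= (2)R1 → (1, 0, 1, 2)
  clear (3,1): R3 −= (1)R1 → (0, 0, 0, 3)
pivot(2,2)=4: scale R2 → (0, 0, 1, 1)
  clear (0,2): R0 −= (1)R2 → (1, 0, 0, 1)
pivot(3,3)=3: scale R3 → (0, 0, 0, 1)
  clear (0,3): R0 −= (1)R3 → (1, 0, 0, 0)
  clear (1,3): R1 −= (4)R3 → (0, 1, 0, 0)
  clear (2,3): R2 −= (1)R3 → (0, 0, 1, 0)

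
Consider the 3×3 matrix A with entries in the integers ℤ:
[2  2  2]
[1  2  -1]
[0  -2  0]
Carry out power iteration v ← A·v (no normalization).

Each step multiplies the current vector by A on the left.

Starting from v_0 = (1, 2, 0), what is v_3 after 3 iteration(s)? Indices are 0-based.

v_0 = (1, 2, 0).
v_1 = A·v_0 = (6, 5, -4).
v_2 = A·v_1 = (14, 20, -10).
v_3 = A·v_2 = (48, 64, -40).

v_3 = (48, 64, -40)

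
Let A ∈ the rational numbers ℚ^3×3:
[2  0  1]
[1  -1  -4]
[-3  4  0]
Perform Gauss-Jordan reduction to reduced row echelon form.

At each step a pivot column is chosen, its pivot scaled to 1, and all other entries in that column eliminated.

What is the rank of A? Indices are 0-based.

rank = 3

[1] R0 /= 2  ⇒  (1, 0, 1/2)
     R1 -= 1·R0  ⇒  (0, -1, -9/2)
     R2 -= -3·R0  ⇒  (0, 4, 3/2)
[2] R1 /= -1  ⇒  (0, 1, 9/2)
     R2 -= 4·R1  ⇒  (0, 0, -33/2)
[3] R2 /= -33/2  ⇒  (0, 0, 1)
     R0 -= 1/2·R2  ⇒  (1, 0, 0)
     R1 -= 9/2·R2  ⇒  (0, 1, 0)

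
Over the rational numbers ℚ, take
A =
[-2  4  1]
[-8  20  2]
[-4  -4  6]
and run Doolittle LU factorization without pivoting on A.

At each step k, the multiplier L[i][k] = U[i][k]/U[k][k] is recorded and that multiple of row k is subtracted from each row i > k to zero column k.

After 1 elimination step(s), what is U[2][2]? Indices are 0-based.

[col 0] pivot -2
  R1 -= 4*R0 → (0, 4, -2)  (L[1][0] := 4)
  R2 -= 2*R0 → (0, -12, 4)  (L[2][0] := 2)

U[2][2] = 4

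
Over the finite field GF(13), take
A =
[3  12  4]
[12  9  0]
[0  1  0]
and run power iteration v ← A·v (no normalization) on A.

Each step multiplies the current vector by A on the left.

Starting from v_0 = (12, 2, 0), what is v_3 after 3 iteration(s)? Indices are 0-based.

v_0 = (12, 2, 0).
v_1 = A·v_0 = (8, 6, 2).
v_2 = A·v_1 = (0, 7, 6).
v_3 = A·v_2 = (4, 11, 7).

v_3 = (4, 11, 7)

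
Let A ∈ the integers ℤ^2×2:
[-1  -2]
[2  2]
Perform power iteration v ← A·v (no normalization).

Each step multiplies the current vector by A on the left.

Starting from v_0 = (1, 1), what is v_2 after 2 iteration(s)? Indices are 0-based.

v_2 = (-5, 2)

v_0 = (1, 1).
v_1 = A·v_0 = (-3, 4).
v_2 = A·v_1 = (-5, 2).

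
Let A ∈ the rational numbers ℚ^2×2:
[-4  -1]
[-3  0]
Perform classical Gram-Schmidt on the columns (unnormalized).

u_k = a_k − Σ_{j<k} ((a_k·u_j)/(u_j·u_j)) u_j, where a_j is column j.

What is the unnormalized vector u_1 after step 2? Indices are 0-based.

u_1 = (-9/25, 12/25)

Step 1: u_0 = a_0 = (-4, -3).
Step 2: u_1 = a_1 − (4/25)·u_0 = (-9/25, 12/25).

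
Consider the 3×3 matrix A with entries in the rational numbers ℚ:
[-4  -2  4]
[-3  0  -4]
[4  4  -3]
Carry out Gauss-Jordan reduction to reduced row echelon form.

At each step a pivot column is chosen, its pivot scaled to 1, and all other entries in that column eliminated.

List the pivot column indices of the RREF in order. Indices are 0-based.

pivot(0,0)=-4: scale R0 → (1, 1/2, -1)
  clear (1,0): R1 −= (-3)R0 → (0, 3/2, -7)
  clear (2,0): R2 −= (4)R0 → (0, 2, 1)
pivot(1,1)=3/2: scale R1 → (0, 1, -14/3)
  clear (0,1): R0 −= (1/2)R1 → (1, 0, 4/3)
  clear (2,1): R2 −= (2)R1 → (0, 0, 31/3)
pivot(2,2)=31/3: scale R2 → (0, 0, 1)
  clear (0,2): R0 −= (4/3)R2 → (1, 0, 0)
  clear (1,2): R1 −= (-14/3)R2 → (0, 1, 0)

pivot columns: 0, 1, 2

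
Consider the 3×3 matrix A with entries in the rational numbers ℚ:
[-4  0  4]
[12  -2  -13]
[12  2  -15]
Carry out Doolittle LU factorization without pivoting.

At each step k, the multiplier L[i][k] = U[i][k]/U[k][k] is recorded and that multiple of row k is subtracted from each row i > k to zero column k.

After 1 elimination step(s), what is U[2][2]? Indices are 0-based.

[col 0] pivot -4
  R1 -= -3*R0 → (0, -2, -1)  (L[1][0] := -3)
  R2 -= -3*R0 → (0, 2, -3)  (L[2][0] := -3)

U[2][2] = -3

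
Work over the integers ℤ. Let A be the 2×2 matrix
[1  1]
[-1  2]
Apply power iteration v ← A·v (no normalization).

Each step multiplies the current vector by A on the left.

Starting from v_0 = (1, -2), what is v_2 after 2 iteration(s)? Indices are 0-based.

v_2 = (-6, -9)

v_0 = (1, -2).
v_1 = A·v_0 = (-1, -5).
v_2 = A·v_1 = (-6, -9).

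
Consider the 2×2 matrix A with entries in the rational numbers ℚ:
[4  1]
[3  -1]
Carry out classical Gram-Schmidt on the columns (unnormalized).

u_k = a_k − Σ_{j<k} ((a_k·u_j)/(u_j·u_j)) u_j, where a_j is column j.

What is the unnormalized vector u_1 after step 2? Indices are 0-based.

Step 1: u_0 = a_0 = (4, 3).
Step 2: u_1 = a_1 − (1/25)·u_0 = (21/25, -28/25).

u_1 = (21/25, -28/25)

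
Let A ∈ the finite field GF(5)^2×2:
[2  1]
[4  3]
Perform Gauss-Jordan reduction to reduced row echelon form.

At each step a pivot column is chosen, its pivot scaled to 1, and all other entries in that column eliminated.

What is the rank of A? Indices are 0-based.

[1] R0 /= 2  ⇒  (1, 3)
     R1 -= 4·R0  ⇒  (0, 1)
[2] R1 /= 1  ⇒  (0, 1)
     R0 -= 3·R1  ⇒  (1, 0)

rank = 2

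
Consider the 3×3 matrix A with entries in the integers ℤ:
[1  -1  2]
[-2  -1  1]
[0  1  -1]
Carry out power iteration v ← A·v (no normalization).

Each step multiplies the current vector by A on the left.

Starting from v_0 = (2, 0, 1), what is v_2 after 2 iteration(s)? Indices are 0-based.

v_0 = (2, 0, 1).
v_1 = A·v_0 = (4, -3, -1).
v_2 = A·v_1 = (5, -6, -2).

v_2 = (5, -6, -2)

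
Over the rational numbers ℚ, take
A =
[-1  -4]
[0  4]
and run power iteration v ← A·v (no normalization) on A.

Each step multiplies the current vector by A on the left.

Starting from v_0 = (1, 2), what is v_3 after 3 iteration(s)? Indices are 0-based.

v_0 = (1, 2).
v_1 = A·v_0 = (-9, 8).
v_2 = A·v_1 = (-23, 32).
v_3 = A·v_2 = (-105, 128).

v_3 = (-105, 128)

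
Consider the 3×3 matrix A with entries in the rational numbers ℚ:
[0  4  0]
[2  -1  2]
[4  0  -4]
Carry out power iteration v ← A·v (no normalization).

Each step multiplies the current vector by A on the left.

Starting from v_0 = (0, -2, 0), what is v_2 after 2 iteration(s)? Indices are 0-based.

v_2 = (8, -18, -32)

v_0 = (0, -2, 0).
v_1 = A·v_0 = (-8, 2, 0).
v_2 = A·v_1 = (8, -18, -32).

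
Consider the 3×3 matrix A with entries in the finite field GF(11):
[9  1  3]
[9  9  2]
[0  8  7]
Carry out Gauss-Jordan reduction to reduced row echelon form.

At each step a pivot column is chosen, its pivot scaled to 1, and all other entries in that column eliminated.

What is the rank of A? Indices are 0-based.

rank = 3

pivot(0,0)=9: scale R0 → (1, 5, 4)
  clear (1,0): R1 −= (9)R0 → (0, 8, 10)
pivot(1,1)=8: scale R1 → (0, 1, 4)
  clear (0,1): R0 −= (5)R1 → (1, 0, 6)
  clear (2,1): R2 −= (8)R1 → (0, 0, 8)
pivot(2,2)=8: scale R2 → (0, 0, 1)
  clear (0,2): R0 −= (6)R2 → (1, 0, 0)
  clear (1,2): R1 −= (4)R2 → (0, 1, 0)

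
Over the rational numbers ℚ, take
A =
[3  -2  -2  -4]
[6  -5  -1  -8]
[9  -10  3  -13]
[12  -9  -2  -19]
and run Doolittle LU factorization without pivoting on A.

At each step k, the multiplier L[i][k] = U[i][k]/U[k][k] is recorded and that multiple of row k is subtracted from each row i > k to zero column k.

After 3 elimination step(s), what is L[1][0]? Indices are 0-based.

L[1][0] = 2

k=0: U[0][0]=3
  eliminate (1,0): mult=2, new row 1: (0, -1, 3, 0); set L[1][0]=2
  eliminate (2,0): mult=3, new row 2: (0, -4, 9, -1); set L[2][0]=3
  eliminate (3,0): mult=4, new row 3: (0, -1, 6, -3); set L[3][0]=4
k=1: U[1][1]=-1
  eliminate (2,1): mult=4, new row 2: (0, 0, -3, -1); set L[2][1]=4
  eliminate (3,1): mult=1, new row 3: (0, 0, 3, -3); set L[3][1]=1
k=2: U[2][2]=-3
  eliminate (3,2): mult=-1, new row 3: (0, 0, 0, -4); set L[3][2]=-1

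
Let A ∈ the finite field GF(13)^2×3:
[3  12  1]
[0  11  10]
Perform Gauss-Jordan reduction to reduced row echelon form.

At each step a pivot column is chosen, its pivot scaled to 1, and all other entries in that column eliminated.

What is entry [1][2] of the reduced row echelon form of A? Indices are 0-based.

[1] R0 /= 3  ⇒  (1, 4, 9)
[2] R1 /= 11  ⇒  (0, 1, 8)
     R0 -= 4·R1  ⇒  (1, 0, 3)

M[1][2] = 8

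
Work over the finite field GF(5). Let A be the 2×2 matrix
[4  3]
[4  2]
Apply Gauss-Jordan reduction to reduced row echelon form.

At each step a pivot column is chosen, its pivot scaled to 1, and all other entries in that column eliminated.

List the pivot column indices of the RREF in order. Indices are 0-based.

step 1: normalize row 0 (÷4) = (1, 2)
  row 1: subtract 4×row0 = (0, 4)
step 2: normalize row 1 (÷4) = (0, 1)
  row 0: subtract 2×row1 = (1, 0)

pivot columns: 0, 1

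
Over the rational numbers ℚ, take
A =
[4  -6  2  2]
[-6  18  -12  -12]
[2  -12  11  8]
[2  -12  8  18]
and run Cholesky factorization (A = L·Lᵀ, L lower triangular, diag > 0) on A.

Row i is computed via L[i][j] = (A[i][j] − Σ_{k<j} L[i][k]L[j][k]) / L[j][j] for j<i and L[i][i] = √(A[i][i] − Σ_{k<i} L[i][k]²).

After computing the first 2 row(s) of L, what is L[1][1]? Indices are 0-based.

L[1][1] = 3

Step 1: L[0][0] = √(4) = 2.
  L[1][0] = (-6) / L[0][0] = -3.
Step 2: L[1][1] = √(9) = 3.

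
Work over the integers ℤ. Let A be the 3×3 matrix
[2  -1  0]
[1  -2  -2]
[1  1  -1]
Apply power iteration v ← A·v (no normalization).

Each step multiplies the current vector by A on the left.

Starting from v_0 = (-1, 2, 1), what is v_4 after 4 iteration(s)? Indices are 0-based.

v_0 = (-1, 2, 1).
v_1 = A·v_0 = (-4, -7, 0).
v_2 = A·v_1 = (-1, 10, -11).
v_3 = A·v_2 = (-12, 1, 20).
v_4 = A·v_3 = (-25, -54, -31).

v_4 = (-25, -54, -31)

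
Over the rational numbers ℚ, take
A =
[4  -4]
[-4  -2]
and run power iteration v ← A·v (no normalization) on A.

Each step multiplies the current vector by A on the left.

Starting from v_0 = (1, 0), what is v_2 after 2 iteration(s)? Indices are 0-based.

v_0 = (1, 0).
v_1 = A·v_0 = (4, -4).
v_2 = A·v_1 = (32, -8).

v_2 = (32, -8)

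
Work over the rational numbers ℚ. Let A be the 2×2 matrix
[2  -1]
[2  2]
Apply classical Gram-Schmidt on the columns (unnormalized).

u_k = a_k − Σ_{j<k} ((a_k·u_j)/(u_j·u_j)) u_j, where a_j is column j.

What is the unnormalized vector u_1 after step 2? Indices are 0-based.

Step 1: u_0 = a_0 = (2, 2).
Step 2: u_1 = a_1 − (1/4)·u_0 = (-3/2, 3/2).

u_1 = (-3/2, 3/2)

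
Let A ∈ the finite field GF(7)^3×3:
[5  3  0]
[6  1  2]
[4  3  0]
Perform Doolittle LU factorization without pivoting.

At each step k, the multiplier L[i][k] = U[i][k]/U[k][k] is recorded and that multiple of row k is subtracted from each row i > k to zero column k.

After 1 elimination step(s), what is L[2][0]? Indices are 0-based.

Step 1: pivot at (0,0) is 5.
  row1 ← row1 − (4)·row0  ⇒  L[1][0]=4, U row1=(0, 3, 2)
  row2 ← row2 − (5)·row0  ⇒  L[2][0]=5, U row2=(0, 2, 0)

L[2][0] = 5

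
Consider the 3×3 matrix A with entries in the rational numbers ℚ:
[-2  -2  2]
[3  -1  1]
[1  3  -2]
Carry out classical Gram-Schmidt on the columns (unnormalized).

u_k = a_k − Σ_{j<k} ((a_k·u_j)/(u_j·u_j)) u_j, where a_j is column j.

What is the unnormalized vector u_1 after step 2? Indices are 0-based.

u_1 = (-10/7, -13/7, 19/7)

Step 1: u_0 = a_0 = (-2, 3, 1).
Step 2: u_1 = a_1 − (2/7)·u_0 = (-10/7, -13/7, 19/7).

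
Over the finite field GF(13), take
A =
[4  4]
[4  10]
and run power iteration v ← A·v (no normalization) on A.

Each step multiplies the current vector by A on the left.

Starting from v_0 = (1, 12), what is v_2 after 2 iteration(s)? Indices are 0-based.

v_0 = (1, 12).
v_1 = A·v_0 = (0, 7).
v_2 = A·v_1 = (2, 5).

v_2 = (2, 5)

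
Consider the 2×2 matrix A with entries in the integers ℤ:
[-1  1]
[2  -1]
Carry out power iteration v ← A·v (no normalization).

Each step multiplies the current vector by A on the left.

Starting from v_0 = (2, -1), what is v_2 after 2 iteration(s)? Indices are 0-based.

v_2 = (8, -11)

v_0 = (2, -1).
v_1 = A·v_0 = (-3, 5).
v_2 = A·v_1 = (8, -11).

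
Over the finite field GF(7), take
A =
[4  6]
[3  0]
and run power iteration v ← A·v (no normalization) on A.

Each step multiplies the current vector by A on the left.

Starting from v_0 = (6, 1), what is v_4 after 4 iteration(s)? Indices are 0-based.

v_0 = (6, 1).
v_1 = A·v_0 = (2, 4).
v_2 = A·v_1 = (4, 6).
v_3 = A·v_2 = (3, 5).
v_4 = A·v_3 = (0, 2).

v_4 = (0, 2)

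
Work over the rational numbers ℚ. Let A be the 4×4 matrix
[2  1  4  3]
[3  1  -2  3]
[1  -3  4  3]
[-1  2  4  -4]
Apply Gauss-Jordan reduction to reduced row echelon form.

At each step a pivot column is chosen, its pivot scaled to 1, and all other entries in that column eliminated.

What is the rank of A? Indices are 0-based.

pivot(0,0)=2: scale R0 → (1, 1/2, 2, 3/2)
  clear (1,0): R1 −= (3)R0 → (0, -1/2, -8, -3/2)
  clear (2,0): R2 −= (1)R0 → (0, -7/2, 2, 3/2)
  clear (3,0): R3 −= (-1)R0 → (0, 5/2, 6, -5/2)
pivot(1,1)=-1/2: scale R1 → (0, 1, 16, 3)
  clear (0,1): R0 −= (1/2)R1 → (1, 0, -6, 0)
  clear (2,1): R2 −= (-7/2)R1 → (0, 0, 58, 12)
  clear (3,1): R3 −= (5/2)R1 → (0, 0, -34, -10)
pivot(2,2)=58: scale R2 → (0, 0, 1, 6/29)
  clear (0,2): R0 −= (-6)R2 → (1, 0, 0, 36/29)
  clear (1,2): R1 −= (16)R2 → (0, 1, 0, -9/29)
  clear (3,2): R3 −= (-34)R2 → (0, 0, 0, -86/29)
pivot(3,3)=-86/29: scale R3 → (0, 0, 0, 1)
  clear (0,3): R0 −= (36/29)R3 → (1, 0, 0, 0)
  clear (1,3): R1 −= (-9/29)R3 → (0, 1, 0, 0)
  clear (2,3): R2 −= (6/29)R3 → (0, 0, 1, 0)

rank = 4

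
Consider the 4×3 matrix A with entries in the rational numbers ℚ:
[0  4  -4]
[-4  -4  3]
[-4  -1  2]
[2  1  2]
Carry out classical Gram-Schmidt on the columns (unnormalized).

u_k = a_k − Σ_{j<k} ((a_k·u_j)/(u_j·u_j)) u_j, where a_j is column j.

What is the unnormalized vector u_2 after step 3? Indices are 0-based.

Step 1: u_0 = a_0 = (0, -4, -4, 2).
Step 2: u_1 = a_1 − (11/18)·u_0 = (4, -14/9, 13/9, -2/9).
Step 3: u_2 = a_2 − (-4/9)·u_0 − (-164/185)·u_1 = (-84/185, -29/185, 278/185, 498/185).

u_2 = (-84/185, -29/185, 278/185, 498/185)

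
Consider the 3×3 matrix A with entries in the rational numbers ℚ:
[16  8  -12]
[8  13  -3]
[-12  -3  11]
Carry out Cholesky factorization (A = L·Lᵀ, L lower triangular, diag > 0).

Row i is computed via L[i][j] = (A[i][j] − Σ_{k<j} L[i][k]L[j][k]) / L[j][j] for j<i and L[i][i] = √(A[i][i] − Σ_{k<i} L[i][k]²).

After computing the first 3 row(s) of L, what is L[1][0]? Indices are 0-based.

Step 1: L[0][0] = √(16) = 4.
  L[1][0] = (8) / L[0][0] = 2.
Step 2: L[1][1] = √(9) = 3.
  L[2][0] = (-12) / L[0][0] = -3.
  L[2][1] = (3) / L[1][1] = 1.
Step 3: L[2][2] = √(1) = 1.

L[1][0] = 2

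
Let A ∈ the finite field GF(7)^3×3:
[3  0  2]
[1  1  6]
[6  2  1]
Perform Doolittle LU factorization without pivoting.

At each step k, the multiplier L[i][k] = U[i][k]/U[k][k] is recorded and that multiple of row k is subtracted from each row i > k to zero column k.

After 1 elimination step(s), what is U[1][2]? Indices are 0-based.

U[1][2] = 3

k=0: U[0][0]=3
  eliminate (1,0): mult=5, new row 1: (0, 1, 3); set L[1][0]=5
  eliminate (2,0): mult=2, new row 2: (0, 2, 4); set L[2][0]=2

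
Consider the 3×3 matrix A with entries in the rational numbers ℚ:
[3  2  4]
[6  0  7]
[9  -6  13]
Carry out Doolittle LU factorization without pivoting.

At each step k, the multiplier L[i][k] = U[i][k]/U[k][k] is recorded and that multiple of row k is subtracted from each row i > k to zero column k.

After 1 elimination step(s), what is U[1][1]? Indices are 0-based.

U[1][1] = -4

[col 0] pivot 3
  R1 -= 2*R0 → (0, -4, -1)  (L[1][0] := 2)
  R2 -= 3*R0 → (0, -12, 1)  (L[2][0] := 3)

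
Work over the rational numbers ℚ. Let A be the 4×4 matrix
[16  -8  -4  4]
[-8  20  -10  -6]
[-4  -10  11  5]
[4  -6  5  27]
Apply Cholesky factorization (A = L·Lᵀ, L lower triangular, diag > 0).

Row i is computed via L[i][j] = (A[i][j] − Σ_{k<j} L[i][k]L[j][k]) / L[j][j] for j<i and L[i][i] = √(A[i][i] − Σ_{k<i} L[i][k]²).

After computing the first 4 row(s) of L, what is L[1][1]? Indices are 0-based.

Step 1: L[0][0] = √(16) = 4.
  L[1][0] = (-8) / L[0][0] = -2.
Step 2: L[1][1] = √(16) = 4.
  L[2][0] = (-4) / L[0][0] = -1.
  L[2][1] = (-12) / L[1][1] = -3.
Step 3: L[2][2] = √(1) = 1.
  L[3][0] = (4) / L[0][0] = 1.
  L[3][1] = (-4) / L[1][1] = -1.
  L[3][2] = (3) / L[2][2] = 3.
Step 4: L[3][3] = √(16) = 4.

L[1][1] = 4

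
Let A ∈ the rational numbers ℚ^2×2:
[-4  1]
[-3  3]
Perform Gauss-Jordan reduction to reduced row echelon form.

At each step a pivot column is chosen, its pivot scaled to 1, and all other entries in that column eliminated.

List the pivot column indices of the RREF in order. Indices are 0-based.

pivot(0,0)=-4: scale R0 → (1, -1/4)
  clear (1,0): R1 −= (-3)R0 → (0, 9/4)
pivot(1,1)=9/4: scale R1 → (0, 1)
  clear (0,1): R0 −= (-1/4)R1 → (1, 0)

pivot columns: 0, 1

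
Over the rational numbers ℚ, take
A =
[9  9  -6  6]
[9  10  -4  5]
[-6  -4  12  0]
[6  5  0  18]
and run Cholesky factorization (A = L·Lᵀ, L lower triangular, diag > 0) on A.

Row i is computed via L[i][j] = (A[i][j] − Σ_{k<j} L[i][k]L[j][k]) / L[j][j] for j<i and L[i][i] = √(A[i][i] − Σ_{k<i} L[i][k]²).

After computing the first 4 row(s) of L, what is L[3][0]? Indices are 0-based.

Step 1: L[0][0] = √(9) = 3.
  L[1][0] = (9) / L[0][0] = 3.
Step 2: L[1][1] = √(1) = 1.
  L[2][0] = (-6) / L[0][0] = -2.
  L[2][1] = (2) / L[1][1] = 2.
Step 3: L[2][2] = √(4) = 2.
  L[3][0] = (6) / L[0][0] = 2.
  L[3][1] = (-1) / L[1][1] = -1.
  L[3][2] = (6) / L[2][2] = 3.
Step 4: L[3][3] = √(4) = 2.

L[3][0] = 2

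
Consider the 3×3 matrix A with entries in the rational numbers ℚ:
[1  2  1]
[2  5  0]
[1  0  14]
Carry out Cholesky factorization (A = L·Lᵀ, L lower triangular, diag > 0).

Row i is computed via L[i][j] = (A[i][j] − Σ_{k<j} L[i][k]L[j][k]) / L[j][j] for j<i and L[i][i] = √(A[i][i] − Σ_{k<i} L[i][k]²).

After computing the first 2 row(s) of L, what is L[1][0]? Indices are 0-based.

Step 1: L[0][0] = √(1) = 1.
  L[1][0] = (2) / L[0][0] = 2.
Step 2: L[1][1] = √(1) = 1.

L[1][0] = 2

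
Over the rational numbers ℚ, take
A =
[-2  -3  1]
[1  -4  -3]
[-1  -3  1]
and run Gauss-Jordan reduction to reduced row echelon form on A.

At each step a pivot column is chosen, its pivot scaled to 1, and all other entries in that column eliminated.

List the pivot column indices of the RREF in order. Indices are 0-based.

[1] R0 /= -2  ⇒  (1, 3/2, -1/2)
     R1 -= 1·R0  ⇒  (0, -11/2, -5/2)
     R2 -= -1·R0  ⇒  (0, -3/2, 1/2)
[2] R1 /= -11/2  ⇒  (0, 1, 5/11)
     R0 -= 3/2·R1  ⇒  (1, 0, -13/11)
     R2 -= -3/2·R1  ⇒  (0, 0, 13/11)
[3] R2 /= 13/11  ⇒  (0, 0, 1)
     R0 -= -13/11·R2  ⇒  (1, 0, 0)
     R1 -= 5/11·R2  ⇒  (0, 1, 0)

pivot columns: 0, 1, 2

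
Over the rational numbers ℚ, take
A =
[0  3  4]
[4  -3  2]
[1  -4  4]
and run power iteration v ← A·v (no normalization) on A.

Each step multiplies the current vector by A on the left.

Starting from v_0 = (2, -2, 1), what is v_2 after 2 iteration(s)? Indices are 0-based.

v_2 = (104, -28, -10)

v_0 = (2, -2, 1).
v_1 = A·v_0 = (-2, 16, 14).
v_2 = A·v_1 = (104, -28, -10).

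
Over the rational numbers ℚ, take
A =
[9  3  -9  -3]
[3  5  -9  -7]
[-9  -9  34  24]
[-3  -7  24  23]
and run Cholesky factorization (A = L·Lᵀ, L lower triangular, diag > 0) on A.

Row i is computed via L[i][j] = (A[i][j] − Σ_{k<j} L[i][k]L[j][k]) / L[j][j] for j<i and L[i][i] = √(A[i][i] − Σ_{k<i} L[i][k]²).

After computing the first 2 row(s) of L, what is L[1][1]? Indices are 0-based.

L[1][1] = 2

Step 1: L[0][0] = √(9) = 3.
  L[1][0] = (3) / L[0][0] = 1.
Step 2: L[1][1] = √(4) = 2.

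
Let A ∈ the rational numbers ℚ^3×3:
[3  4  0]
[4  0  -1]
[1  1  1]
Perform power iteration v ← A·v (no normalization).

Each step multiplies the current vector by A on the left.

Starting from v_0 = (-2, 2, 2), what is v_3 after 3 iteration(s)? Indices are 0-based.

v_0 = (-2, 2, 2).
v_1 = A·v_0 = (2, -10, 2).
v_2 = A·v_1 = (-34, 6, -6).
v_3 = A·v_2 = (-78, -130, -34).

v_3 = (-78, -130, -34)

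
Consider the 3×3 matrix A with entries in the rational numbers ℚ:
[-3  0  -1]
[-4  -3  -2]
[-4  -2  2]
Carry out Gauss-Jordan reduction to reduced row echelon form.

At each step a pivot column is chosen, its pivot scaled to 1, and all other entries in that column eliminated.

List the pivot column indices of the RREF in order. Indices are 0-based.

[1] R0 /= -3  ⇒  (1, 0, 1/3)
     R1 -= -4·R0  ⇒  (0, -3, -2/3)
     R2 -= -4·R0  ⇒  (0, -2, 10/3)
[2] R1 /= -3  ⇒  (0, 1, 2/9)
     R2 -= -2·R1  ⇒  (0, 0, 34/9)
[3] R2 /= 34/9  ⇒  (0, 0, 1)
     R0 -= 1/3·R2  ⇒  (1, 0, 0)
     R1 -= 2/9·R2  ⇒  (0, 1, 0)

pivot columns: 0, 1, 2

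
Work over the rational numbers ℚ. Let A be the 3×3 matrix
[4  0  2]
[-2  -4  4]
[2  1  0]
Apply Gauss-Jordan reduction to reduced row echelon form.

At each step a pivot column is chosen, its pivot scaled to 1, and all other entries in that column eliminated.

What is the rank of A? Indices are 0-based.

rank = 3

[1] R0 /= 4  ⇒  (1, 0, 1/2)
     R1 -= -2·R0  ⇒  (0, -4, 5)
     R2 -= 2·R0  ⇒  (0, 1, -1)
[2] R1 /= -4  ⇒  (0, 1, -5/4)
     R2 -= 1·R1  ⇒  (0, 0, 1/4)
[3] R2 /= 1/4  ⇒  (0, 0, 1)
     R0 -= 1/2·R2  ⇒  (1, 0, 0)
     R1 -= -5/4·R2  ⇒  (0, 1, 0)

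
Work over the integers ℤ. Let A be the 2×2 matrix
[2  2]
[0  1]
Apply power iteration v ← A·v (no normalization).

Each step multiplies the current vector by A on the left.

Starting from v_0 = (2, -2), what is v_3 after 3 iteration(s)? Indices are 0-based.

v_3 = (-12, -2)

v_0 = (2, -2).
v_1 = A·v_0 = (0, -2).
v_2 = A·v_1 = (-4, -2).
v_3 = A·v_2 = (-12, -2).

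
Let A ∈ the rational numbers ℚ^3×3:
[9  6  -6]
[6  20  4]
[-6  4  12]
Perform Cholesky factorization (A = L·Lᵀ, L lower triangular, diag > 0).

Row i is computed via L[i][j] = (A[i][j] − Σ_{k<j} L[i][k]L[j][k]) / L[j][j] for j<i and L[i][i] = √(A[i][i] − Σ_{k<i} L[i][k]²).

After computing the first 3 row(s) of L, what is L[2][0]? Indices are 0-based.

Step 1: L[0][0] = √(9) = 3.
  L[1][0] = (6) / L[0][0] = 2.
Step 2: L[1][1] = √(16) = 4.
  L[2][0] = (-6) / L[0][0] = -2.
  L[2][1] = (8) / L[1][1] = 2.
Step 3: L[2][2] = √(4) = 2.

L[2][0] = -2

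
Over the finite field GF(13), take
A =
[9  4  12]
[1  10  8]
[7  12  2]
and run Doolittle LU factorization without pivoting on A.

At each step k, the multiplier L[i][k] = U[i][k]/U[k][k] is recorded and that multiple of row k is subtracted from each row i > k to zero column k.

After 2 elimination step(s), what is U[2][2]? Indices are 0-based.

Step 1: pivot at (0,0) is 9.
  row1 ← row1 − (3)·row0  ⇒  L[1][0]=3, U row1=(0, 11, 11)
  row2 ← row2 − (8)·row0  ⇒  L[2][0]=8, U row2=(0, 6, 10)
Step 2: pivot at (1,1) is 11.
  row2 ← row2 − (10)·row1  ⇒  L[2][1]=10, U row2=(0, 0, 4)

U[2][2] = 4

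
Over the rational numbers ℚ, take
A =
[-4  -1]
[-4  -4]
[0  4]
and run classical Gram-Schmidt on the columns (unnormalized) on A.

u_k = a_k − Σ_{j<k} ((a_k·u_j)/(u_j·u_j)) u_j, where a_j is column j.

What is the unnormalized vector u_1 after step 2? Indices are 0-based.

Step 1: u_0 = a_0 = (-4, -4, 0).
Step 2: u_1 = a_1 − (5/8)·u_0 = (3/2, -3/2, 4).

u_1 = (3/2, -3/2, 4)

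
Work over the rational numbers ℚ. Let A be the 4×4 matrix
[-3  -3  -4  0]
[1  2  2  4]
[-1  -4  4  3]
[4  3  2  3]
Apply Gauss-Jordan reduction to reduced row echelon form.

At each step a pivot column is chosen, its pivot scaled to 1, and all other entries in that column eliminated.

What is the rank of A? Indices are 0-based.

rank = 4

[1] R0 /= -3  ⇒  (1, 1, 4/3, 0)
     R1 -= 1·R0  ⇒  (0, 1, 2/3, 4)
     R2 -= -1·R0  ⇒  (0, -3, 16/3, 3)
     R3 -= 4·R0  ⇒  (0, -1, -10/3, 3)
[2] R1 /= 1  ⇒  (0, 1, 2/3, 4)
     R0 -= 1·R1  ⇒  (1, 0, 2/3, -4)
     R2 -= -3·R1  ⇒  (0, 0, 22/3, 15)
     R3 -= -1·R1  ⇒  (0, 0, -8/3, 7)
[3] R2 /= 22/3  ⇒  (0, 0, 1, 45/22)
     R0 -= 2/3·R2  ⇒  (1, 0, 0, -59/11)
     R1 -= 2/3·R2  ⇒  (0, 1, 0, 29/11)
     R3 -= -8/3·R2  ⇒  (0, 0, 0, 137/11)
[4] R3 /= 137/11  ⇒  (0, 0, 0, 1)
     R0 -= -59/11·R3  ⇒  (1, 0, 0, 0)
     R1 -= 29/11·R3  ⇒  (0, 1, 0, 0)
     R2 -= 45/22·R3  ⇒  (0, 0, 1, 0)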